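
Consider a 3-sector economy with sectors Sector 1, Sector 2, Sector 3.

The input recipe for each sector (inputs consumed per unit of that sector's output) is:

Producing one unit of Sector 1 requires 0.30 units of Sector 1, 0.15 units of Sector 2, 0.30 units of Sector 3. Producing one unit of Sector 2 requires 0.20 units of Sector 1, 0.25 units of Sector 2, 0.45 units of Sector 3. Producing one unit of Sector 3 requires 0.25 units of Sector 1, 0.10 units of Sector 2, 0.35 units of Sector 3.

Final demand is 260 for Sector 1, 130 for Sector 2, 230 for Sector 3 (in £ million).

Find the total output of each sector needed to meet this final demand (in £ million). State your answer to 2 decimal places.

I − A =
  [   0.70    -0.20    -0.25]
  [  -0.15     0.75    -0.10]
  [  -0.30    -0.45     0.65]
Cofactors of I−A, C_ij = (−1)^(i+j)·(minor ij) (rows/columns in the sector order above):
  C_11 = (0.75)(0.65) − (-0.10)(-0.45) = 0.4425
  C_12 = −[(-0.15)(0.65) − (-0.10)(-0.30)] = 0.1275
  C_13 = (-0.15)(-0.45) − (0.75)(-0.30) = 0.2925
  C_21 = −[(-0.20)(0.65) − (-0.25)(-0.45)] = 0.2425
  C_22 = (0.70)(0.65) − (-0.25)(-0.30) = 0.3800
  C_23 = −[(0.70)(-0.45) − (-0.20)(-0.30)] = 0.3750
  C_31 = (-0.20)(-0.10) − (-0.25)(0.75) = 0.2075
  C_32 = −[(0.70)(-0.10) − (-0.25)(-0.15)] = 0.1075
  C_33 = (0.70)(0.75) − (-0.20)(-0.15) = 0.4950
det(I−A) = Σ_j (I−A)_1j·C_1j = (0.70)(0.4425) + (-0.20)(0.1275) + (-0.25)(0.2925) = 0.211125
adj(I−A) = Cᵀ =
  [ 0.4425   0.2425   0.2075]
  [ 0.1275   0.3800   0.1075]
  [ 0.2925   0.3750   0.4950]
(I − A)⁻¹ = adj(I−A) / det(I−A) ≈
  [   2.0959     1.1486     0.9828]
  [   0.6039     1.7999     0.5092]
  [   1.3854     1.7762     2.3446]
x = (I − A)⁻¹ d = adj(I−A)·d / det(I−A), with det(I−A) = 0.211125:
  x_1 = (0.4425·260 + 0.2425·130 + 0.2075·230) / 0.211125 = 194.30 / 0.211125 ≈ 920.31
  x_2 = (0.1275·260 + 0.3800·130 + 0.1075·230) / 0.211125 = 107.275 / 0.211125 ≈ 508.11
  x_3 = (0.2925·260 + 0.3750·130 + 0.4950·230) / 0.211125 = 238.65 / 0.211125 ≈ 1130.37

x_1 = 920.31, x_2 = 508.11, x_3 = 1130.37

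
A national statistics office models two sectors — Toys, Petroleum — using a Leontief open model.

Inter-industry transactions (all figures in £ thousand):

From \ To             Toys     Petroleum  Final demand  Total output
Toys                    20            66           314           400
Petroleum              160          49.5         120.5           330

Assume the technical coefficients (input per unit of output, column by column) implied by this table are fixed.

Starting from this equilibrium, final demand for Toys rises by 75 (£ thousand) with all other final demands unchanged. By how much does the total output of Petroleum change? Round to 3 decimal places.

Technical coefficients a_ij = z_ij / X_j:
  a_TT = 20/400 = 0.05, a_PT = 160/400 = 0.40
  a_TP = 66/330 = 0.20, a_PP = 49.5/330 = 0.15
I − A =
  [   0.95    -0.20]
  [  -0.40     0.85]
det(I−A) = (0.95)(0.85) − (-0.20)(-0.40) = 0.7275
adj(I−A) = [[0.85, 0.20], [0.40, 0.95]]
(I − A)⁻¹ = adj(I−A) / det(I−A) ≈
  [   1.1684     0.2749]
  [   0.5498     1.3058]
Δx = (I − A)⁻¹ Δd with Δd having +75 in the Toys component and 0 elsewhere.
So Δx_P = L_PT · (+75), where L_PT = adj(I−A)_PT / det(I−A) = 0.40 / 0.7275.
Δx_P = 0.40 × (+75) / 0.7275 = 30.00 / 0.7275 ≈ 41.237.

Δx_P = 41.237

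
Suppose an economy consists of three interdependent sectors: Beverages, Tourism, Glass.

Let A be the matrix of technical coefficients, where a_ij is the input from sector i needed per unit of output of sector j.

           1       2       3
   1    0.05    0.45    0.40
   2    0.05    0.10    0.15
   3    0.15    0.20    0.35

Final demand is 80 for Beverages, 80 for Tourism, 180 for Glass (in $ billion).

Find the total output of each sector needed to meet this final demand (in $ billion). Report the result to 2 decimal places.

I − A =
  [   0.95    -0.45    -0.40]
  [  -0.05     0.90    -0.15]
  [  -0.15    -0.20     0.65]
Cofactors of I−A, C_ij = (−1)^(i+j)·(minor ij) (rows/columns in the sector order above):
  C_11 = (0.90)(0.65) − (-0.15)(-0.20) = 0.5550
  C_12 = −[(-0.05)(0.65) − (-0.15)(-0.15)] = 0.0550
  C_13 = (-0.05)(-0.20) − (0.90)(-0.15) = 0.1450
  C_21 = −[(-0.45)(0.65) − (-0.40)(-0.20)] = 0.3725
  C_22 = (0.95)(0.65) − (-0.40)(-0.15) = 0.5575
  C_23 = −[(0.95)(-0.20) − (-0.45)(-0.15)] = 0.2575
  C_31 = (-0.45)(-0.15) − (-0.40)(0.90) = 0.4275
  C_32 = −[(0.95)(-0.15) − (-0.40)(-0.05)] = 0.1625
  C_33 = (0.95)(0.90) − (-0.45)(-0.05) = 0.8325
det(I−A) = Σ_j (I−A)_1j·C_1j = (0.95)(0.5550) + (-0.45)(0.0550) + (-0.40)(0.1450) = 0.4445
adj(I−A) = Cᵀ =
  [ 0.5550   0.3725   0.4275]
  [ 0.0550   0.5575   0.1625]
  [ 0.1450   0.2575   0.8325]
(I − A)⁻¹ = adj(I−A) / det(I−A) ≈
  [   1.2486     0.8380     0.9618]
  [   0.1237     1.2542     0.3656]
  [   0.3262     0.5793     1.8729]
x = (I − A)⁻¹ d = adj(I−A)·d / det(I−A), with det(I−A) = 0.4445:
  x_1 = (0.5550·80 + 0.3725·80 + 0.4275·180) / 0.4445 = 151.15 / 0.4445 ≈ 340.04
  x_2 = (0.0550·80 + 0.5575·80 + 0.1625·180) / 0.4445 = 78.25 / 0.4445 ≈ 176.04
  x_3 = (0.1450·80 + 0.2575·80 + 0.8325·180) / 0.4445 = 182.05 / 0.4445 ≈ 409.56

x_1 = 340.04, x_2 = 176.04, x_3 = 409.56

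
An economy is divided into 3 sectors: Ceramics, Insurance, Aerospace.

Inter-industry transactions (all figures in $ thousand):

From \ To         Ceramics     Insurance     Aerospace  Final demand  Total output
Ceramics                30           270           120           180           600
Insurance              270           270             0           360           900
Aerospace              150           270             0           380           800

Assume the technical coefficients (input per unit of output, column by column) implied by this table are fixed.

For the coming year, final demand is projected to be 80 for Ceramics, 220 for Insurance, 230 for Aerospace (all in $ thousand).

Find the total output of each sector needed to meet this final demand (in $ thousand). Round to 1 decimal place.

Technical coefficients a_ij = z_ij / X_j:
  a_CC = 30/600 = 0.05, a_IC = 270/600 = 0.45, a_AC = 150/600 = 0.25
  a_CI = 270/900 = 0.30, a_II = 270/900 = 0.30, a_AI = 270/900 = 0.30
  a_CA = 120/800 = 0.15, a_IA = 0/800 = 0.00, a_AA = 0/800 = 0.00
I − A =
  [   0.95    -0.30    -0.15]
  [  -0.45     0.70     0.00]
  [  -0.25    -0.30     1.00]
Cofactors of I−A, C_ij = (−1)^(i+j)·(minor ij) (rows/columns in the sector order above):
  C_11 = (0.70)(1.00) − (0.00)(-0.30) = 0.7000
  C_12 = −[(-0.45)(1.00) − (0.00)(-0.25)] = 0.4500
  C_13 = (-0.45)(-0.30) − (0.70)(-0.25) = 0.3100
  C_21 = −[(-0.30)(1.00) − (-0.15)(-0.30)] = 0.3450
  C_22 = (0.95)(1.00) − (-0.15)(-0.25) = 0.9125
  C_23 = −[(0.95)(-0.30) − (-0.30)(-0.25)] = 0.3600
  C_31 = (-0.30)(0.00) − (-0.15)(0.70) = 0.1050
  C_32 = −[(0.95)(0.00) − (-0.15)(-0.45)] = 0.0675
  C_33 = (0.95)(0.70) − (-0.30)(-0.45) = 0.5300
det(I−A) = Σ_j (I−A)_1j·C_1j = (0.95)(0.7000) + (-0.30)(0.4500) + (-0.15)(0.3100) = 0.4835
adj(I−A) = Cᵀ =
  [ 0.7000   0.3450   0.1050]
  [ 0.4500   0.9125   0.0675]
  [ 0.3100   0.3600   0.5300]
(I − A)⁻¹ = adj(I−A) / det(I−A) ≈
  [   1.4478     0.7135     0.2172]
  [   0.9307     1.8873     0.1396]
  [   0.6412     0.7446     1.0962]
x = (I − A)⁻¹ d = adj(I−A)·d / det(I−A), with det(I−A) = 0.4835:
  x_C = (0.7000·80 + 0.3450·220 + 0.1050·230) / 0.4835 = 156.05 / 0.4835 ≈ 322.8
  x_I = (0.4500·80 + 0.9125·220 + 0.0675·230) / 0.4835 = 252.275 / 0.4835 ≈ 521.8
  x_A = (0.3100·80 + 0.3600·220 + 0.5300·230) / 0.4835 = 225.90 / 0.4835 ≈ 467.2

x_C = 322.8, x_I = 521.8, x_A = 467.2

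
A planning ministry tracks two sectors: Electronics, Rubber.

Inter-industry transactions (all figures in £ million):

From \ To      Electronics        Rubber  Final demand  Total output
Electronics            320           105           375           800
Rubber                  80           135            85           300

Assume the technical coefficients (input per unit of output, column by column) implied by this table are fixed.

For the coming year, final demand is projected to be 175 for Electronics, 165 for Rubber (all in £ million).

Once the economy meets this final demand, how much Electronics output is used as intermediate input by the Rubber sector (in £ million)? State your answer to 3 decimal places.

Technical coefficients a_ij = z_ij / X_j:
  a_11 = 320/800 = 0.40, a_21 = 80/800 = 0.10
  a_12 = 105/300 = 0.35, a_22 = 135/300 = 0.45
I − A =
  [   0.60    -0.35]
  [  -0.10     0.55]
det(I−A) = (0.60)(0.55) − (-0.35)(-0.10) = 0.2950
adj(I−A) = [[0.55, 0.35], [0.10, 0.60]]
(I − A)⁻¹ = adj(I−A) / det(I−A) ≈
  [   1.8644     1.1864]
  [   0.3390     2.0339]
First solve x = (I − A)⁻¹ d = adj(I−A)·d / det(I−A); in particular x_2 = (0.10·175 + 0.60·165) / 0.2950 = 116.50 / 0.2950 ≈ 394.91525.
Intermediate flow from 1 to 2: z_12 = a_12 · x_2 = 0.35 × 116.50 / 0.2950 = 40.775 / 0.2950 ≈ 138.220.

z_12 = 138.220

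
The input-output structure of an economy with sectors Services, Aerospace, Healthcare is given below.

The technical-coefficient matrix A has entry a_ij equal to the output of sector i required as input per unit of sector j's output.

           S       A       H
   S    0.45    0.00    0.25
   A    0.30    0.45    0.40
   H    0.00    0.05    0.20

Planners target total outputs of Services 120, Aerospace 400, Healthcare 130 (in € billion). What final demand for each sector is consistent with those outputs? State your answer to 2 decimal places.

d_S = 33.50, d_A = 132.00, d_H = 84.00

I − A =
  [   0.55     0.00    -0.25]
  [  -0.30     0.55    -0.40]
  [   0.00    -0.05     0.80]
d = (I − A) x:
  d_S = (+0.55)·120 + (+0.00)·400 + (-0.25)·130 = 33.50
  d_A = (-0.30)·120 + (+0.55)·400 + (-0.40)·130 = 132.00
  d_H = (+0.00)·120 + (-0.05)·400 + (+0.80)·130 = 84.00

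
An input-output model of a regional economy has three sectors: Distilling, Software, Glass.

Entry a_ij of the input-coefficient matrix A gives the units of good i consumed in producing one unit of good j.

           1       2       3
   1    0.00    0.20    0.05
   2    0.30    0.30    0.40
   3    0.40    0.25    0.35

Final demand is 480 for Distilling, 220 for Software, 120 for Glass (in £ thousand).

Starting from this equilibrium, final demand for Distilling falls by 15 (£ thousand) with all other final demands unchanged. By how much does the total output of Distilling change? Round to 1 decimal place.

I − A =
  [   1.00    -0.20    -0.05]
  [  -0.30     0.70    -0.40]
  [  -0.40    -0.25     0.65]
Cofactors of I−A, C_ij = (−1)^(i+j)·(minor ij) (rows/columns in the sector order above):
  C_11 = (0.70)(0.65) − (-0.40)(-0.25) = 0.3550
  C_12 = −[(-0.30)(0.65) − (-0.40)(-0.40)] = 0.3550
  C_13 = (-0.30)(-0.25) − (0.70)(-0.40) = 0.3550
  C_21 = −[(-0.20)(0.65) − (-0.05)(-0.25)] = 0.1425
  C_22 = (1.00)(0.65) − (-0.05)(-0.40) = 0.6300
  C_23 = −[(1.00)(-0.25) − (-0.20)(-0.40)] = 0.3300
  C_31 = (-0.20)(-0.40) − (-0.05)(0.70) = 0.1150
  C_32 = −[(1.00)(-0.40) − (-0.05)(-0.30)] = 0.4150
  C_33 = (1.00)(0.70) − (-0.20)(-0.30) = 0.6400
det(I−A) = Σ_j (I−A)_1j·C_1j = (1.00)(0.3550) + (-0.20)(0.3550) + (-0.05)(0.3550) = 0.26625
adj(I−A) = Cᵀ =
  [ 0.3550   0.1425   0.1150]
  [ 0.3550   0.6300   0.4150]
  [ 0.3550   0.3300   0.6400]
(I − A)⁻¹ = adj(I−A) / det(I−A) ≈
  [   1.3333     0.5352     0.4319]
  [   1.3333     2.3662     1.5587]
  [   1.3333     1.2394     2.4038]
Δx = (I − A)⁻¹ Δd with Δd having -15 in the Distilling component and 0 elsewhere.
So Δx_1 = L_11 · (-15), where L_11 = adj(I−A)_11 / det(I−A) = 0.3550 / 0.26625.
Δx_1 = 0.3550 × (-15) / 0.26625 = -5.325 / 0.26625 = -20.0.

Δx_1 = -20.0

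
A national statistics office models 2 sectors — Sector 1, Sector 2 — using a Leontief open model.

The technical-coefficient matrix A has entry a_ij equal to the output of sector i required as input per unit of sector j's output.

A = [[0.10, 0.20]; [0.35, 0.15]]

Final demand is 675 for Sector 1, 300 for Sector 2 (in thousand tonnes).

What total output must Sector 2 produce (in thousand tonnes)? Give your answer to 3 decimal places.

x_2 = 728.417

I − A =
  [   0.90    -0.20]
  [  -0.35     0.85]
det(I−A) = (0.90)(0.85) − (-0.20)(-0.35) = 0.6950
adj(I−A) = [[0.85, 0.20], [0.35, 0.90]]
(I − A)⁻¹ = adj(I−A) / det(I−A) ≈
  [   1.2230     0.2878]
  [   0.5036     1.2950]
x = (I − A)⁻¹ d = adj(I−A)·d / det(I−A), with det(I−A) = 0.6950:
  x_1 = (0.85·675 + 0.20·300) / 0.6950 = 633.75 / 0.6950 ≈ 911.871
  x_2 = (0.35·675 + 0.90·300) / 0.6950 = 506.25 / 0.6950 ≈ 728.417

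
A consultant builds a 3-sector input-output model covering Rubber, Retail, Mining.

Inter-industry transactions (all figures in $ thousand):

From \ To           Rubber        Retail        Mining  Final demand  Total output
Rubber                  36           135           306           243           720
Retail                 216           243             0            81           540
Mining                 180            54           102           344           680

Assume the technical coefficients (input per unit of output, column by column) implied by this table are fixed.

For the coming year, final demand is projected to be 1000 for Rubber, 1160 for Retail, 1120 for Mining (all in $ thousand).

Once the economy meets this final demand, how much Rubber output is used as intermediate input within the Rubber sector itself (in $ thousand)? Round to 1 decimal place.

z_11 = 171.0

Technical coefficients a_ij = z_ij / X_j:
  a_11 = 36/720 = 0.05, a_21 = 216/720 = 0.30, a_31 = 180/720 = 0.25
  a_12 = 135/540 = 0.25, a_22 = 243/540 = 0.45, a_32 = 54/540 = 0.10
  a_13 = 306/680 = 0.45, a_23 = 0/680 = 0.00, a_33 = 102/680 = 0.15
I − A =
  [   0.95    -0.25    -0.45]
  [  -0.30     0.55     0.00]
  [  -0.25    -0.10     0.85]
Cofactors of I−A, C_ij = (−1)^(i+j)·(minor ij) (rows/columns in the sector order above):
  C_11 = (0.55)(0.85) − (0.00)(-0.10) = 0.4675
  C_12 = −[(-0.30)(0.85) − (0.00)(-0.25)] = 0.2550
  C_13 = (-0.30)(-0.10) − (0.55)(-0.25) = 0.1675
  C_21 = −[(-0.25)(0.85) − (-0.45)(-0.10)] = 0.2575
  C_22 = (0.95)(0.85) − (-0.45)(-0.25) = 0.6950
  C_23 = −[(0.95)(-0.10) − (-0.25)(-0.25)] = 0.1575
  C_31 = (-0.25)(0.00) − (-0.45)(0.55) = 0.2475
  C_32 = −[(0.95)(0.00) − (-0.45)(-0.30)] = 0.1350
  C_33 = (0.95)(0.55) − (-0.25)(-0.30) = 0.4475
det(I−A) = Σ_j (I−A)_1j·C_1j = (0.95)(0.4675) + (-0.25)(0.2550) + (-0.45)(0.1675) = 0.3050
adj(I−A) = Cᵀ =
  [ 0.4675   0.2575   0.2475]
  [ 0.2550   0.6950   0.1350]
  [ 0.1675   0.1575   0.4475]
(I − A)⁻¹ = adj(I−A) / det(I−A) ≈
  [   1.5328     0.8443     0.8115]
  [   0.8361     2.2787     0.4426]
  [   0.5492     0.5164     1.4672]
First solve x = (I − A)⁻¹ d = adj(I−A)·d / det(I−A); in particular x_1 = (0.4675·1000 + 0.2575·1160 + 0.2475·1120) / 0.3050 = 1043.40 / 0.3050 ≈ 3420.984.
Intermediate flow from 1 to 1: z_11 = a_11 · x_1 = 0.05 × 1043.40 / 0.3050 = 52.17 / 0.3050 ≈ 171.0.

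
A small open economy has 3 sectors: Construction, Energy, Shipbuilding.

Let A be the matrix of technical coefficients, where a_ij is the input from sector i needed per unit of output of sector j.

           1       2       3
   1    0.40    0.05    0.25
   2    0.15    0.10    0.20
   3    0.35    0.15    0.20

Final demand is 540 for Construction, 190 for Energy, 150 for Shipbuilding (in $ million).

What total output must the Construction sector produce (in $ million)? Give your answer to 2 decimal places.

x_1 = 1320.03

I − A =
  [   0.60    -0.05    -0.25]
  [  -0.15     0.90    -0.20]
  [  -0.35    -0.15     0.80]
Cofactors of I−A, C_ij = (−1)^(i+j)·(minor ij) (rows/columns in the sector order above):
  C_11 = (0.90)(0.80) − (-0.20)(-0.15) = 0.6900
  C_12 = −[(-0.15)(0.80) − (-0.20)(-0.35)] = 0.1900
  C_13 = (-0.15)(-0.15) − (0.90)(-0.35) = 0.3375
  C_21 = −[(-0.05)(0.80) − (-0.25)(-0.15)] = 0.0775
  C_22 = (0.60)(0.80) − (-0.25)(-0.35) = 0.3925
  C_23 = −[(0.60)(-0.15) − (-0.05)(-0.35)] = 0.1075
  C_31 = (-0.05)(-0.20) − (-0.25)(0.90) = 0.2350
  C_32 = −[(0.60)(-0.20) − (-0.25)(-0.15)] = 0.1575
  C_33 = (0.60)(0.90) − (-0.05)(-0.15) = 0.5325
det(I−A) = Σ_j (I−A)_1j·C_1j = (0.60)(0.6900) + (-0.05)(0.1900) + (-0.25)(0.3375) = 0.320125
adj(I−A) = Cᵀ =
  [ 0.6900   0.0775   0.2350]
  [ 0.1900   0.3925   0.1575]
  [ 0.3375   0.1075   0.5325]
(I − A)⁻¹ = adj(I−A) / det(I−A) ≈
  [   2.1554     0.2421     0.7341]
  [   0.5935     1.2261     0.4920]
  [   1.0543     0.3358     1.6634]
x = (I − A)⁻¹ d = adj(I−A)·d / det(I−A), with det(I−A) = 0.320125:
  x_1 = (0.6900·540 + 0.0775·190 + 0.2350·150) / 0.320125 = 422.575 / 0.320125 ≈ 1320.03
  x_2 = (0.1900·540 + 0.3925·190 + 0.1575·150) / 0.320125 = 200.80 / 0.320125 ≈ 627.25
  x_3 = (0.3375·540 + 0.1075·190 + 0.5325·150) / 0.320125 = 282.55 / 0.320125 ≈ 882.62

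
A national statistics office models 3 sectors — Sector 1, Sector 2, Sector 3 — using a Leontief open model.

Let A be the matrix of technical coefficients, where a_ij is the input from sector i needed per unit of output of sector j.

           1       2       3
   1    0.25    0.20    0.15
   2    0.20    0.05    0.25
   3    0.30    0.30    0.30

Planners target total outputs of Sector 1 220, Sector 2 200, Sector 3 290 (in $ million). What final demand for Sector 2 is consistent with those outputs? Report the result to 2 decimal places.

I − A =
  [   0.75    -0.20    -0.15]
  [  -0.20     0.95    -0.25]
  [  -0.30    -0.30     0.70]
d = (I − A) x:
  d_1 = (+0.75)·220 + (-0.20)·200 + (-0.15)·290 = 81.50
  d_2 = (-0.20)·220 + (+0.95)·200 + (-0.25)·290 = 73.50
  d_3 = (-0.30)·220 + (-0.30)·200 + (+0.70)·290 = 77.00

d_2 = 73.50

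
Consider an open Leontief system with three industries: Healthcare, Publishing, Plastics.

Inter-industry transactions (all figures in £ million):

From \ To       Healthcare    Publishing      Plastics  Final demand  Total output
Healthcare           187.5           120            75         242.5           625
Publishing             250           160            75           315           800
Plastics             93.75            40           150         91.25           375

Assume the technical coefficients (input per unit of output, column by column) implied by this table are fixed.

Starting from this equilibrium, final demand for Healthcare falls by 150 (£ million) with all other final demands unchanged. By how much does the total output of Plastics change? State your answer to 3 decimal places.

Technical coefficients a_ij = z_ij / X_j:
  a_11 = 187.5/625 = 0.30, a_21 = 250/625 = 0.40, a_31 = 93.75/625 = 0.15
  a_12 = 120/800 = 0.15, a_22 = 160/800 = 0.20, a_32 = 40/800 = 0.05
  a_13 = 75/375 = 0.20, a_23 = 75/375 = 0.20, a_33 = 150/375 = 0.40
I − A =
  [   0.70    -0.15    -0.20]
  [  -0.40     0.80    -0.20]
  [  -0.15    -0.05     0.60]
Cofactors of I−A, C_ij = (−1)^(i+j)·(minor ij) (rows/columns in the sector order above):
  C_11 = (0.80)(0.60) − (-0.20)(-0.05) = 0.4700
  C_12 = −[(-0.40)(0.60) − (-0.20)(-0.15)] = 0.2700
  C_13 = (-0.40)(-0.05) − (0.80)(-0.15) = 0.1400
  C_21 = −[(-0.15)(0.60) − (-0.20)(-0.05)] = 0.1000
  C_22 = (0.70)(0.60) − (-0.20)(-0.15) = 0.3900
  C_23 = −[(0.70)(-0.05) − (-0.15)(-0.15)] = 0.0575
  C_31 = (-0.15)(-0.20) − (-0.20)(0.80) = 0.1900
  C_32 = −[(0.70)(-0.20) − (-0.20)(-0.40)] = 0.2200
  C_33 = (0.70)(0.80) − (-0.15)(-0.40) = 0.5000
det(I−A) = Σ_j (I−A)_1j·C_1j = (0.70)(0.4700) + (-0.15)(0.2700) + (-0.20)(0.1400) = 0.2605
adj(I−A) = Cᵀ =
  [ 0.4700   0.1000   0.1900]
  [ 0.2700   0.3900   0.2200]
  [ 0.1400   0.0575   0.5000]
(I − A)⁻¹ = adj(I−A) / det(I−A) ≈
  [   1.8042     0.3839     0.7294]
  [   1.0365     1.4971     0.8445]
  [   0.5374     0.2207     1.9194]
Δx = (I − A)⁻¹ Δd with Δd having -150 in the Healthcare component and 0 elsewhere.
So Δx_3 = L_31 · (-150), where L_31 = adj(I−A)_31 / det(I−A) = 0.1400 / 0.2605.
Δx_3 = 0.1400 × (-150) / 0.2605 = -21.00 / 0.2605 ≈ -80.614.

Δx_3 = -80.614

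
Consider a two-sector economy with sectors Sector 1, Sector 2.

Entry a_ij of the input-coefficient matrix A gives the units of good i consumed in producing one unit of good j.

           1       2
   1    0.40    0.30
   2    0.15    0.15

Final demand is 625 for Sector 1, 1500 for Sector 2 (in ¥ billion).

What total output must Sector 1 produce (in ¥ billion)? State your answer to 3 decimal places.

x_1 = 2110.215

I − A =
  [   0.60    -0.30]
  [  -0.15     0.85]
det(I−A) = (0.60)(0.85) − (-0.30)(-0.15) = 0.4650
adj(I−A) = [[0.85, 0.30], [0.15, 0.60]]
(I − A)⁻¹ = adj(I−A) / det(I−A) ≈
  [   1.8280     0.6452]
  [   0.3226     1.2903]
x = (I − A)⁻¹ d = adj(I−A)·d / det(I−A), with det(I−A) = 0.4650:
  x_1 = (0.85·625 + 0.30·1500) / 0.4650 = 981.25 / 0.4650 ≈ 2110.215
  x_2 = (0.15·625 + 0.60·1500) / 0.4650 = 993.75 / 0.4650 ≈ 2137.097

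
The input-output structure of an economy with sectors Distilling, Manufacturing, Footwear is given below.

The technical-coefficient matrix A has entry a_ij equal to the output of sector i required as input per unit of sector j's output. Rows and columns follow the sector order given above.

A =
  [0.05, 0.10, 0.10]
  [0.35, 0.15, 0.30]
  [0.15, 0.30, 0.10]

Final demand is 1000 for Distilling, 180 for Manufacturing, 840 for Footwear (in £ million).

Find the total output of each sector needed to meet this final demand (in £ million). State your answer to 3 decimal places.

I − A =
  [   0.95    -0.10    -0.10]
  [  -0.35     0.85    -0.30]
  [  -0.15    -0.30     0.90]
Cofactors of I−A, C_ij = (−1)^(i+j)·(minor ij) (rows/columns in the sector order above):
  C_11 = (0.85)(0.90) − (-0.30)(-0.30) = 0.6750
  C_12 = −[(-0.35)(0.90) − (-0.30)(-0.15)] = 0.3600
  C_13 = (-0.35)(-0.30) − (0.85)(-0.15) = 0.2325
  C_21 = −[(-0.10)(0.90) − (-0.10)(-0.30)] = 0.1200
  C_22 = (0.95)(0.90) − (-0.10)(-0.15) = 0.8400
  C_23 = −[(0.95)(-0.30) − (-0.10)(-0.15)] = 0.3000
  C_31 = (-0.10)(-0.30) − (-0.10)(0.85) = 0.1150
  C_32 = −[(0.95)(-0.30) − (-0.10)(-0.35)] = 0.3200
  C_33 = (0.95)(0.85) − (-0.10)(-0.35) = 0.7725
det(I−A) = Σ_j (I−A)_1j·C_1j = (0.95)(0.6750) + (-0.10)(0.3600) + (-0.10)(0.2325) = 0.5820
adj(I−A) = Cᵀ =
  [ 0.6750   0.1200   0.1150]
  [ 0.3600   0.8400   0.3200]
  [ 0.2325   0.3000   0.7725]
(I − A)⁻¹ = adj(I−A) / det(I−A) ≈
  [   1.1598     0.2062     0.1976]
  [   0.6186     1.4433     0.5498]
  [   0.3995     0.5155     1.3273]
x = (I − A)⁻¹ d = adj(I−A)·d / det(I−A), with det(I−A) = 0.5820:
  x_1 = (0.6750·1000 + 0.1200·180 + 0.1150·840) / 0.5820 = 793.20 / 0.5820 ≈ 1362.887
  x_2 = (0.3600·1000 + 0.8400·180 + 0.3200·840) / 0.5820 = 780.00 / 0.5820 ≈ 1340.206
  x_3 = (0.2325·1000 + 0.3000·180 + 0.7725·840) / 0.5820 = 935.40 / 0.5820 ≈ 1607.216

x_1 = 1362.887, x_2 = 1340.206, x_3 = 1607.216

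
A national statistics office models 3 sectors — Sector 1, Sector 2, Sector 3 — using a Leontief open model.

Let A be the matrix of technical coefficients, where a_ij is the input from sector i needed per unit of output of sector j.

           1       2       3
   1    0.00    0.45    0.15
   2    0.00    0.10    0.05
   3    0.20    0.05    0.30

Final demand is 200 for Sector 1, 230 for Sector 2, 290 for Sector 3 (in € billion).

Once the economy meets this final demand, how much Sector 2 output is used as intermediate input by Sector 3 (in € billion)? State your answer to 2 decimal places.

I − A =
  [   1.00    -0.45    -0.15]
  [   0.00     0.90    -0.05]
  [  -0.20    -0.05     0.70]
Cofactors of I−A, C_ij = (−1)^(i+j)·(minor ij) (rows/columns in the sector order above):
  C_11 = (0.90)(0.70) − (-0.05)(-0.05) = 0.6275
  C_12 = −[(0.00)(0.70) − (-0.05)(-0.20)] = 0.0100
  C_13 = (0.00)(-0.05) − (0.90)(-0.20) = 0.1800
  C_21 = −[(-0.45)(0.70) − (-0.15)(-0.05)] = 0.3225
  C_22 = (1.00)(0.70) − (-0.15)(-0.20) = 0.6700
  C_23 = −[(1.00)(-0.05) − (-0.45)(-0.20)] = 0.1400
  C_31 = (-0.45)(-0.05) − (-0.15)(0.90) = 0.1575
  C_32 = −[(1.00)(-0.05) − (-0.15)(0.00)] = 0.0500
  C_33 = (1.00)(0.90) − (-0.45)(0.00) = 0.9000
det(I−A) = Σ_j (I−A)_1j·C_1j = (1.00)(0.6275) + (-0.45)(0.0100) + (-0.15)(0.1800) = 0.5960
adj(I−A) = Cᵀ =
  [ 0.6275   0.3225   0.1575]
  [ 0.0100   0.6700   0.0500]
  [ 0.1800   0.1400   0.9000]
(I − A)⁻¹ = adj(I−A) / det(I−A) ≈
  [   1.0529     0.5411     0.2643]
  [   0.0168     1.1242     0.0839]
  [   0.3020     0.2349     1.5101]
First solve x = (I − A)⁻¹ d = adj(I−A)·d / det(I−A); in particular x_3 = (0.1800·200 + 0.1400·230 + 0.9000·290) / 0.5960 = 329.20 / 0.5960 ≈ 552.3490.
Intermediate flow from 2 to 3: z_23 = a_23 · x_3 = 0.05 × 329.20 / 0.5960 = 16.46 / 0.5960 ≈ 27.62.

z_23 = 27.62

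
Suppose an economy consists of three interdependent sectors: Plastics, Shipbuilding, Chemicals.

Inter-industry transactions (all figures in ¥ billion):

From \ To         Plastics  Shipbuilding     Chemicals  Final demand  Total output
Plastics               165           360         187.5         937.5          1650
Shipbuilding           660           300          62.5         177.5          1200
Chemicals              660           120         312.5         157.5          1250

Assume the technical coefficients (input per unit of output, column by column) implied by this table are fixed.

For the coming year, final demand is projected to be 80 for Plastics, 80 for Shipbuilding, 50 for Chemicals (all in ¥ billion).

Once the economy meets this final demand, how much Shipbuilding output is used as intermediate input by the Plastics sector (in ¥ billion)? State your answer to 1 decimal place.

z_SP = 79.1

Technical coefficients a_ij = z_ij / X_j:
  a_PP = 165/1650 = 0.10, a_SP = 660/1650 = 0.40, a_CP = 660/1650 = 0.40
  a_PS = 360/1200 = 0.30, a_SS = 300/1200 = 0.25, a_CS = 120/1200 = 0.10
  a_PC = 187.5/1250 = 0.15, a_SC = 62.5/1250 = 0.05, a_CC = 312.5/1250 = 0.25
I − A =
  [   0.90    -0.30    -0.15]
  [  -0.40     0.75    -0.05]
  [  -0.40    -0.10     0.75]
Cofactors of I−A, C_ij = (−1)^(i+j)·(minor ij) (rows/columns in the sector order above):
  C_11 = (0.75)(0.75) − (-0.05)(-0.10) = 0.5575
  C_12 = −[(-0.40)(0.75) − (-0.05)(-0.40)] = 0.3200
  C_13 = (-0.40)(-0.10) − (0.75)(-0.40) = 0.3400
  C_21 = −[(-0.30)(0.75) − (-0.15)(-0.10)] = 0.2400
  C_22 = (0.90)(0.75) − (-0.15)(-0.40) = 0.6150
  C_23 = −[(0.90)(-0.10) − (-0.30)(-0.40)] = 0.2100
  C_31 = (-0.30)(-0.05) − (-0.15)(0.75) = 0.1275
  C_32 = −[(0.90)(-0.05) − (-0.15)(-0.40)] = 0.1050
  C_33 = (0.90)(0.75) − (-0.30)(-0.40) = 0.5550
det(I−A) = Σ_j (I−A)_1j·C_1j = (0.90)(0.5575) + (-0.30)(0.3200) + (-0.15)(0.3400) = 0.35475
adj(I−A) = Cᵀ =
  [ 0.5575   0.2400   0.1275]
  [ 0.3200   0.6150   0.1050]
  [ 0.3400   0.2100   0.5550]
(I − A)⁻¹ = adj(I−A) / det(I−A) ≈
  [   1.5715     0.6765     0.3594]
  [   0.9020     1.7336     0.2960]
  [   0.9584     0.5920     1.5645]
First solve x = (I − A)⁻¹ d = adj(I−A)·d / det(I−A); in particular x_P = (0.5575·80 + 0.2400·80 + 0.1275·50) / 0.35475 = 70.175 / 0.35475 ≈ 197.815.
Intermediate flow from S to P: z_SP = a_SP · x_P = 0.40 × 70.175 / 0.35475 = 28.07 / 0.35475 ≈ 79.1.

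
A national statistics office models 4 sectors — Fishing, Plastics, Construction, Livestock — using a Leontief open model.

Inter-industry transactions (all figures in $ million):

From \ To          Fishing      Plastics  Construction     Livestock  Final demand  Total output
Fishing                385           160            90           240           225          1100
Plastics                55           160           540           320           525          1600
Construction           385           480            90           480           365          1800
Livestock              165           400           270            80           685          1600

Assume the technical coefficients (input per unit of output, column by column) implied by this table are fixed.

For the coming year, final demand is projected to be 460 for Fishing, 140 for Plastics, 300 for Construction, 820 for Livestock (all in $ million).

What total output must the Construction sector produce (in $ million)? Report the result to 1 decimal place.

x_C = 1736.8

Technical coefficients a_ij = z_ij / X_j:
  a_FF = 385/1100 = 0.35, a_PF = 55/1100 = 0.05, a_CF = 385/1100 = 0.35, a_LF = 165/1100 = 0.15
  a_FP = 160/1600 = 0.10, a_PP = 160/1600 = 0.10, a_CP = 480/1600 = 0.30, a_LP = 400/1600 = 0.25
  a_FC = 90/1800 = 0.05, a_PC = 540/1800 = 0.30, a_CC = 90/1800 = 0.05, a_LC = 270/1800 = 0.15
  a_FL = 240/1600 = 0.15, a_PL = 320/1600 = 0.20, a_CL = 480/1600 = 0.30, a_LL = 80/1600 = 0.05
I − A =
  [   0.65    -0.10    -0.05    -0.15]
  [  -0.05     0.90    -0.30    -0.20]
  [  -0.35    -0.30     0.95    -0.30]
  [  -0.15    -0.25    -0.15     0.95]
Compute the cofactors C_ij = (−1)^(i+j)·(3×3 minor ij) of I−A; the adjugate is their transpose:
adj(I−A) = Cᵀ =
  [ 0.607250   0.146125   0.103250   0.159250]
  [ 0.195125   0.509250   0.203000   0.202125]
  [ 0.349250   0.278125   0.493375   0.269500]
  [ 0.202375   0.201000   0.147625   0.465500]
det(I−A) = Σ_j (I−A)_1j·C_1j = (0.65)(0.607250) + (-0.10)(0.195125) + (-0.05)(0.349250) + (-0.15)(0.202375) = 0.32738125
(I − A)⁻¹ = adj(I−A) / det(I−A) ≈
  [   1.8549     0.4463     0.3154     0.4864]
  [   0.5960     1.5555     0.6201     0.6174]
  [   1.0668     0.8495     1.5070     0.8232]
  [   0.6182     0.6140     0.4509     1.4219]
x = (I − A)⁻¹ d = adj(I−A)·d / det(I−A), with det(I−A) = 0.32738125:
  x_F = (0.607250·460 + 0.146125·140 + 0.103250·300 + 0.159250·820) / 0.32738125 = 461.3525 / 0.32738125 ≈ 1409.2
  x_P = (0.195125·460 + 0.509250·140 + 0.203000·300 + 0.202125·820) / 0.32738125 = 387.695 / 0.32738125 ≈ 1184.2
  x_C = (0.349250·460 + 0.278125·140 + 0.493375·300 + 0.269500·820) / 0.32738125 = 568.595 / 0.32738125 ≈ 1736.8
  x_L = (0.202375·460 + 0.201000·140 + 0.147625·300 + 0.465500·820) / 0.32738125 = 547.23 / 0.32738125 ≈ 1671.5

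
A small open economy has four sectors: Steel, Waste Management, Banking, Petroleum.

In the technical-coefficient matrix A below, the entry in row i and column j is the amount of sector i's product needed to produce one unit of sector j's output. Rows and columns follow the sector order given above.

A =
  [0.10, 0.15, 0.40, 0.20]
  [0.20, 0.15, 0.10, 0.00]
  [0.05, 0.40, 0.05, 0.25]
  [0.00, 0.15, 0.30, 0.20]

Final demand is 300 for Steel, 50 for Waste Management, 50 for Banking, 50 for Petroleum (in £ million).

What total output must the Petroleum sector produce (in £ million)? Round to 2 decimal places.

x_4 = 179.39

I − A =
  [   0.90    -0.15    -0.40    -0.20]
  [  -0.20     0.85    -0.10     0.00]
  [  -0.05    -0.40     0.95    -0.25]
  [   0.00    -0.15    -0.30     0.80]
Compute the cofactors C_ij = (−1)^(i+j)·(3×3 minor ij) of I−A; the adjugate is their transpose:
adj(I−A) = Cᵀ =
  [ 0.54650   0.29825   0.33800   0.24225]
  [ 0.14100   0.59750   0.14800   0.08150]
  [ 0.10550   0.32925   0.58200   0.20825]
  [ 0.06600   0.23550   0.24600   0.61250]
det(I−A) = Σ_j (I−A)_1j·C_1j = (0.90)(0.54650) + (-0.15)(0.14100) + (-0.40)(0.10550) + (-0.20)(0.06600) = 0.4153
(I − A)⁻¹ = adj(I−A) / det(I−A) ≈
  [   1.3159     0.7182     0.8139     0.5833]
  [   0.3395     1.4387     0.3564     0.1962]
  [   0.2540     0.7928     1.4014     0.5014]
  [   0.1589     0.5671     0.5923     1.4748]
x = (I − A)⁻¹ d = adj(I−A)·d / det(I−A), with det(I−A) = 0.4153:
  x_1 = (0.54650·300 + 0.29825·50 + 0.33800·50 + 0.24225·50) / 0.4153 = 207.875 / 0.4153 ≈ 500.54
  x_2 = (0.14100·300 + 0.59750·50 + 0.14800·50 + 0.08150·50) / 0.4153 = 83.65 / 0.4153 ≈ 201.42
  x_3 = (0.10550·300 + 0.32925·50 + 0.58200·50 + 0.20825·50) / 0.4153 = 87.625 / 0.4153 ≈ 210.99
  x_4 = (0.06600·300 + 0.23550·50 + 0.24600·50 + 0.61250·50) / 0.4153 = 74.50 / 0.4153 ≈ 179.39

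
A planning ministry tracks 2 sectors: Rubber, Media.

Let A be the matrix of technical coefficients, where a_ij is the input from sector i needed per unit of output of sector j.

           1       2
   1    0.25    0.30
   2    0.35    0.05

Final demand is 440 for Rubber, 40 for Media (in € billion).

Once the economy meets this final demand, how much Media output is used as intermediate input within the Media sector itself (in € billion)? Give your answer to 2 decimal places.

I − A =
  [   0.75    -0.30]
  [  -0.35     0.95]
det(I−A) = (0.75)(0.95) − (-0.30)(-0.35) = 0.6075
adj(I−A) = [[0.95, 0.30], [0.35, 0.75]]
(I − A)⁻¹ = adj(I−A) / det(I−A) ≈
  [   1.5638     0.4938]
  [   0.5761     1.2346]
First solve x = (I − A)⁻¹ d = adj(I−A)·d / det(I−A); in particular x_2 = (0.35·440 + 0.75·40) / 0.6075 = 184.00 / 0.6075 ≈ 302.8807.
Intermediate flow from 2 to 2: z_22 = a_22 · x_2 = 0.05 × 184.00 / 0.6075 = 9.20 / 0.6075 ≈ 15.14.

z_22 = 15.14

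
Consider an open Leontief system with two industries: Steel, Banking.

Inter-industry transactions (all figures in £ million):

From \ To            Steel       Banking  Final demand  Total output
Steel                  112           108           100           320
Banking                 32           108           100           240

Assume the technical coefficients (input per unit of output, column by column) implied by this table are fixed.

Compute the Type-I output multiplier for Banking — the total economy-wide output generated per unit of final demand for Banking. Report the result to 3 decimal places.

m_2 = 3.520

Technical coefficients a_ij = z_ij / X_j:
  a_11 = 112/320 = 0.35, a_21 = 32/320 = 0.10
  a_12 = 108/240 = 0.45, a_22 = 108/240 = 0.45
I − A =
  [   0.65    -0.45]
  [  -0.10     0.55]
det(I−A) = (0.65)(0.55) − (-0.45)(-0.10) = 0.3125
adj(I−A) = [[0.55, 0.45], [0.10, 0.65]]
(I − A)⁻¹ = adj(I−A) / det(I−A) ≈
  [   1.7600     1.4400]
  [   0.3200     2.0800]
The output multiplier for sector j is the column-j sum of the Leontief inverse (I − A)⁻¹ = adj(I−A) / det(I−A).
Column 2 of adj(I−A): (0.45, 0.65); det(I−A) = 0.3125.
m_2 = (0.45 + 0.65) / 0.3125 = 1.10 / 0.3125 = 3.520.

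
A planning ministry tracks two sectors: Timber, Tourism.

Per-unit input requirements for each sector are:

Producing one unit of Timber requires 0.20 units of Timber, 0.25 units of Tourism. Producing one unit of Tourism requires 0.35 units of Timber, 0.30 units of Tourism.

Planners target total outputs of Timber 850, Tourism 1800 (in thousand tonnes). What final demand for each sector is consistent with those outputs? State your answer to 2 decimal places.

d_1 = 50.00, d_2 = 1047.50

I − A =
  [   0.80    -0.35]
  [  -0.25     0.70]
d = (I − A) x:
  d_1 = (+0.80)·850 + (-0.35)·1800 = 50.00
  d_2 = (-0.25)·850 + (+0.70)·1800 = 1047.50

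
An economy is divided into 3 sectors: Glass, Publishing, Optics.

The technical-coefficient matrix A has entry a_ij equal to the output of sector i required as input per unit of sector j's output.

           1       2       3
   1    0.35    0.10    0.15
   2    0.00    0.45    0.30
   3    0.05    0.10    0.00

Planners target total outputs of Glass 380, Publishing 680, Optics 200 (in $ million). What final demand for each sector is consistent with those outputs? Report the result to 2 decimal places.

I − A =
  [   0.65    -0.10    -0.15]
  [   0.00     0.55    -0.30]
  [  -0.05    -0.10     1.00]
d = (I − A) x:
  d_1 = (+0.65)·380 + (-0.10)·680 + (-0.15)·200 = 149.00
  d_2 = (+0.00)·380 + (+0.55)·680 + (-0.30)·200 = 314.00
  d_3 = (-0.05)·380 + (-0.10)·680 + (+1.00)·200 = 113.00

d_1 = 149.00, d_2 = 314.00, d_3 = 113.00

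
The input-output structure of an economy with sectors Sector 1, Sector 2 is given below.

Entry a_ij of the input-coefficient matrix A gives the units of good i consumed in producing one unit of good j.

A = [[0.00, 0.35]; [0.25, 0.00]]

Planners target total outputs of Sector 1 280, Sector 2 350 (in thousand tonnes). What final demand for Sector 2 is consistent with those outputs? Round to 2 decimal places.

I − A =
  [   1.00    -0.35]
  [  -0.25     1.00]
d = (I − A) x:
  d_1 = (+1.00)·280 + (-0.35)·350 = 157.50
  d_2 = (-0.25)·280 + (+1.00)·350 = 280.00

d_2 = 280.00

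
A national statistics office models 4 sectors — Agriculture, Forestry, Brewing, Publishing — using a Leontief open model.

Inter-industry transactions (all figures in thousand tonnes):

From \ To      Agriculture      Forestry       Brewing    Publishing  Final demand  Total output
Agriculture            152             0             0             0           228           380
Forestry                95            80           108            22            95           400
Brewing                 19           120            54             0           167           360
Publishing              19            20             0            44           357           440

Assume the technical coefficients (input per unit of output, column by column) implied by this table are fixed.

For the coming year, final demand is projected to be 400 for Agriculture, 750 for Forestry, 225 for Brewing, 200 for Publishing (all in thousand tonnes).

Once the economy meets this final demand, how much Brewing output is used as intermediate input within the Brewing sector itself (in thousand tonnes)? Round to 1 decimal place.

Technical coefficients a_ij = z_ij / X_j:
  a_11 = 152/380 = 0.40, a_21 = 95/380 = 0.25, a_31 = 19/380 = 0.05, a_41 = 19/380 = 0.05
  a_12 = 0/400 = 0.00, a_22 = 80/400 = 0.20, a_32 = 120/400 = 0.30, a_42 = 20/400 = 0.05
  a_13 = 0/360 = 0.00, a_23 = 108/360 = 0.30, a_33 = 54/360 = 0.15, a_43 = 0/360 = 0.00
  a_14 = 0/440 = 0.00, a_24 = 22/440 = 0.05, a_34 = 0/440 = 0.00, a_44 = 44/440 = 0.10
I − A =
  [   0.60     0.00     0.00     0.00]
  [  -0.25     0.80    -0.30    -0.05]
  [  -0.05    -0.30     0.85     0.00]
  [  -0.05    -0.05     0.00     0.90]
Compute the cofactors C_ij = (−1)^(i+j)·(3×3 minor ij) of I−A; the adjugate is their transpose:
adj(I−A) = Cᵀ =
  [ 0.528875   0.000000   0.000000   0.000000]
  [ 0.206875   0.459000   0.162000   0.025500]
  [ 0.104125   0.162000   0.430500   0.009000]
  [ 0.040875   0.025500   0.009000   0.354000]
det(I−A) = Σ_j (I−A)_1j·C_1j = (0.60)(0.528875) + (0.00)(0.206875) + (0.00)(0.104125) + (0.00)(0.040875) = 0.317325
(I − A)⁻¹ = adj(I−A) / det(I−A) ≈
  [   1.6667     0.0000     0.0000     0.0000]
  [   0.6519     1.4465     0.5105     0.0804]
  [   0.3281     0.5105     1.3567     0.0284]
  [   0.1288     0.0804     0.0284     1.1156]
First solve x = (I − A)⁻¹ d = adj(I−A)·d / det(I−A); in particular x_3 = (0.104125·400 + 0.162000·750 + 0.430500·225 + 0.009000·200) / 0.317325 = 261.8125 / 0.317325 ≈ 825.061.
Intermediate flow from 3 to 3: z_33 = a_33 · x_3 = 0.15 × 261.8125 / 0.317325 = 39.271875 / 0.317325 ≈ 123.8.

z_33 = 123.8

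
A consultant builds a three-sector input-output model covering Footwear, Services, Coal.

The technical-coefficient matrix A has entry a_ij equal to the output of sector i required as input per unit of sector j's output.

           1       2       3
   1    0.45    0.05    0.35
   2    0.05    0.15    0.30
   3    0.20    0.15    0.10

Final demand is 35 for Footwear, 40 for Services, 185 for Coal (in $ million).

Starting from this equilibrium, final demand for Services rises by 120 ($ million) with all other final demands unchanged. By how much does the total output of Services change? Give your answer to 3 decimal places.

Δx_2 = 155.192

I − A =
  [   0.55    -0.05    -0.35]
  [  -0.05     0.85    -0.30]
  [  -0.20    -0.15     0.90]
Cofactors of I−A, C_ij = (−1)^(i+j)·(minor ij) (rows/columns in the sector order above):
  C_11 = (0.85)(0.90) − (-0.30)(-0.15) = 0.7200
  C_12 = −[(-0.05)(0.90) − (-0.30)(-0.20)] = 0.1050
  C_13 = (-0.05)(-0.15) − (0.85)(-0.20) = 0.1775
  C_21 = −[(-0.05)(0.90) − (-0.35)(-0.15)] = 0.0975
  C_22 = (0.55)(0.90) − (-0.35)(-0.20) = 0.4250
  C_23 = −[(0.55)(-0.15) − (-0.05)(-0.20)] = 0.0925
  C_31 = (-0.05)(-0.30) − (-0.35)(0.85) = 0.3125
  C_32 = −[(0.55)(-0.30) − (-0.35)(-0.05)] = 0.1825
  C_33 = (0.55)(0.85) − (-0.05)(-0.05) = 0.4650
det(I−A) = Σ_j (I−A)_1j·C_1j = (0.55)(0.7200) + (-0.05)(0.1050) + (-0.35)(0.1775) = 0.328625
adj(I−A) = Cᵀ =
  [ 0.7200   0.0975   0.3125]
  [ 0.1050   0.4250   0.1825]
  [ 0.1775   0.0925   0.4650]
(I − A)⁻¹ = adj(I−A) / det(I−A) ≈
  [   2.1909     0.2967     0.9509]
  [   0.3195     1.2933     0.5553]
  [   0.5401     0.2815     1.4150]
Δx = (I − A)⁻¹ Δd with Δd having +120 in the Services component and 0 elsewhere.
So Δx_2 = L_22 · (+120), where L_22 = adj(I−A)_22 / det(I−A) = 0.4250 / 0.328625.
Δx_2 = 0.4250 × (+120) / 0.328625 = 51.00 / 0.328625 ≈ 155.192.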